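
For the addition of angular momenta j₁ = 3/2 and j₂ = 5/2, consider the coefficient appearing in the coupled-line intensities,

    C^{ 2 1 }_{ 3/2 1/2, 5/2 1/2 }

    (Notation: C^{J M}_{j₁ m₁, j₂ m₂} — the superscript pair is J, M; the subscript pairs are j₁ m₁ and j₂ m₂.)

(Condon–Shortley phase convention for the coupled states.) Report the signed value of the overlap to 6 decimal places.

√[5·2!1!3!/7! · 2!1!3!2!3!1!] = √(12/7)
  +(−1)^0/∏(0,2,1,3,0,0)! = 1/12  (running 1/12)
  +(−1)^1/∏(1,1,0,2,1,1)! = -1/2  (running -5/12)
⟨..|..⟩ = √(12/7)·(-5/12) = -0.545545

-0.545545  (= −√(25/84))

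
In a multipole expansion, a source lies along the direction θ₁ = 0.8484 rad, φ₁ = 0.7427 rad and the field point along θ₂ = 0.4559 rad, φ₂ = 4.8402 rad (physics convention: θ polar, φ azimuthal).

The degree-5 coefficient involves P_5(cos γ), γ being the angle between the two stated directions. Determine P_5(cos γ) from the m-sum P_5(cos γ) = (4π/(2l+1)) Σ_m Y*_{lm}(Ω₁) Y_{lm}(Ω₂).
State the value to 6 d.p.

Summing Y*_{l m}(θ₁,φ₁)·Y_{l m}(θ₂,φ₂) over m ∈ [−5, 5]; prefactor 4π/(2·5+1) = 1.142397:
  term(m=-5) = -0.000057-0.000845i   from Y*(Ω₁)=-0.092752-0.059701i, Y(Ω₂)=+0.004579+0.006163i
  term(m=-4) = -0.011816+0.009595i   from Y*(Ω₁)=-0.302943+0.052250i, Y(Ω₂)=+0.043183-0.024226i
  term(m=-3) = +0.076214+0.021411i   from Y*(Ω₁)=-0.261902+0.339342i, Y(Ω₂)=-0.069091-0.171271i
  term(m=-2) = -0.027490-0.077463i   from Y*(Ω₁)=+0.016756+0.195740i, Y(Ω₂)=-0.404800+0.105790i
  term(m=-1) = +0.072730-0.102985i   from Y*(Ω₁)=-0.195931-0.179875i, Y(Ω₂)=+0.060420+0.470150i
  term(m=+0) = +0.014107+0.000000i   from Y*(Ω₁)=-0.275389-0.000000i, Y(Ω₂)=-0.051224+0.000000i
  term(m=+1) = +0.072730+0.102985i   from Y*(Ω₁)=+0.195931-0.179875i, Y(Ω₂)=-0.060420+0.470150i
  term(m=+2) = -0.027490+0.077463i   from Y*(Ω₁)=+0.016756-0.195740i, Y(Ω₂)=-0.404800-0.105790i
  term(m=+3) = +0.076214-0.021411i   from Y*(Ω₁)=+0.261902+0.339342i, Y(Ω₂)=+0.069091-0.171271i
  term(m=+4) = -0.011816-0.009595i   from Y*(Ω₁)=-0.302943-0.052250i, Y(Ω₂)=+0.043183+0.024226i
  term(m=+5) = -0.000057+0.000845i   from Y*(Ω₁)=+0.092752-0.059701i, Y(Ω₂)=-0.004579+0.006163i
Accumulated sum +0.233269-0.000000i; after 4π/(2l+1) scaling, +0.266486-0.000000i ⇒ P_5 = 0.266486

0.266486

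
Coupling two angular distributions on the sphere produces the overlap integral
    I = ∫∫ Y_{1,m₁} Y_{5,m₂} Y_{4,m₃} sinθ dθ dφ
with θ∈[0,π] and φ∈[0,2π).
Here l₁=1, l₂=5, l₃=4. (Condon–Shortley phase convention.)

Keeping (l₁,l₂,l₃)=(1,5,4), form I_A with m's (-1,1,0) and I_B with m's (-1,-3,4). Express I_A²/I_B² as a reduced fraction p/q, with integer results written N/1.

15/1

Shared (l₁,l₂,l₃)=(1,5,4): N and (l;000)² cancel in I_A²/I_B².
A: Δ = 2!·0!·8!/11! = 1/495; Racah Σ t=2..2: t=2:+1/1152 = 1/1152; ⇒ 3j(1 5 4; -1 1 0)² = 1/33, sgn +1
B: Δ = 2!·0!·8!/11! = 1/495; Racah Σ t=2..2: t=2:+1/80640 = 1/80640; ⇒ 3j(1 5 4; -1 -3 4)² = 1/495, sgn +1
I_A²/I_B² = (1/33)/(1/495) = 15/1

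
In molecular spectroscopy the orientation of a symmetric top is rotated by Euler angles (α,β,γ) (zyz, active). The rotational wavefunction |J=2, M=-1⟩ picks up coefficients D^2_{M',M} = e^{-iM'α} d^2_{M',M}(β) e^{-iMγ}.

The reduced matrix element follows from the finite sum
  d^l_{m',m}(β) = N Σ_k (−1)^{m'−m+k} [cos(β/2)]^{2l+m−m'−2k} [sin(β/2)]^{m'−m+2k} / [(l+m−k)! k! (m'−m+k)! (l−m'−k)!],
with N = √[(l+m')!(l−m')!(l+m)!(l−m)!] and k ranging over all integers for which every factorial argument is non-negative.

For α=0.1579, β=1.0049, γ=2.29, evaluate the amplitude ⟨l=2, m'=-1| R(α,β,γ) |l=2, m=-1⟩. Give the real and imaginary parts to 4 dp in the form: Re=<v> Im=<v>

D^2_{-1,-1}(0.1579,1.0049,2.2900) = e^{-i·-1·0.1579}·d^2_{-1,-1}(1.0049)·e^{-i·-1·2.2900}. Compute d first:
Half-angle: c=0.876405, s=0.481574. N=√(1·6·1·6)=6.000000
k∈{0,1} keeps every argument non-negative
  k=0: (−1)^0·6.0000/(6)·0.8764^4·0.4816^0 = +0.589957
  k=1: (−1)^1·6.0000/(2)·0.8764^2·0.4816^2 = -0.534389
d^2_{-1,-1}(1.0049) = +0.589957 -0.534389 = +0.055567
D = (+0.987560+0.157245i)·(+0.055567)·(-0.658786+0.752331i) = -0.042725+0.035529i

Re=-0.0427 Im=0.0355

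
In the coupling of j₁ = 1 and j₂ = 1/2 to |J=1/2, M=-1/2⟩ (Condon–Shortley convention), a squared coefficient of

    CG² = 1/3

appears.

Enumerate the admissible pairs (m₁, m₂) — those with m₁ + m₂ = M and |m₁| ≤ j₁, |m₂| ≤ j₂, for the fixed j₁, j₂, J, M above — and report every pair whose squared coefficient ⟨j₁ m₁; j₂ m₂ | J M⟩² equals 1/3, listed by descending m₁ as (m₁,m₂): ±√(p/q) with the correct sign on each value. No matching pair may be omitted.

Admissible pairs with m₁+m₂ = M = -1/2: (-1,1/2), (0,-1/2)
  (m₁,m₂)=(0,-1/2): CG² = 1/3, CG = +√(1/3)   ← matches the target
  (m₁,m₂)=(-1,1/2): CG² = 2/3, CG = −√(2/3)
Pairs with CG² = 1/3: (0,-1/2): +√(1/3)

(0,-1/2): +√(1/3)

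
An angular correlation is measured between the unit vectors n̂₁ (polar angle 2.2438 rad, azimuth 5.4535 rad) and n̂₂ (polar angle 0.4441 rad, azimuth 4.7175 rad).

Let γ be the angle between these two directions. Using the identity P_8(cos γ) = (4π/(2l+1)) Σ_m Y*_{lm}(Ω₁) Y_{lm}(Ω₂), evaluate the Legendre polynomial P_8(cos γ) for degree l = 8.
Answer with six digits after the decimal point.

Term-by-term m-sum for l=8 (normalisation 4π/17 = 0.739198):
  [-8]  conj(Y_{8,-8})(Ω₁) = +0.067572-0.024995i ; Y_{8,-8}(Ω₂) = +0.000598-0.000024i ; Δ = +0.000040-0.000017i
  [-7]  conj(Y_{8,-7})(Ω₁) = -0.204256-0.105143i ; Y_{8,-7}(Ω₂) = -0.000180-0.005028i ; Δ = -0.000492+0.001046i
  [-6]  conj(Y_{8,-6})(Ω₁) = +0.109106+0.400889i ; Y_{8,-6}(Ω₂) = -0.026579+0.000815i ; Δ = -0.003227-0.010566i
  [-5]  conj(Y_{8,-5})(Ω₁) = +0.224024-0.354197i ; Y_{8,-5}(Ω₂) = +0.002536+0.099202i ; Δ = +0.035705+0.021325i
  [-4]  conj(Y_{8,-4})(Ω₁) = -0.088495+0.015843i ; Y_{8,-4}(Ω₂) = +0.265271-0.005424i ; Δ = -0.023389+0.004683i
  [-3]  conj(Y_{8,-3})(Ω₁) = -0.251190-0.191963i ; Y_{8,-3}(Ω₂) = -0.007414-0.483493i ; Δ = -0.090950+0.122872i
  [-2]  conj(Y_{8,-2})(Ω₁) = +0.024047+0.270777i ; Y_{8,-2}(Ω₂) = -0.497576+0.005086i ; Δ = -0.013342-0.134610i
  [-1]  conj(Y_{8,-1})(Ω₁) = -0.137299+0.150033i ; Y_{8,-1}(Ω₂) = +0.000156+0.030468i ; Δ = -0.004593-0.004160i
  [+0]  conj(Y_{8,0})(Ω₁) = +0.306253-0.000000i ; Y_{8,0}(Ω₂) = -0.475549+0.000000i ; Δ = -0.145638+0.000000i
  [+1]  conj(Y_{8,1})(Ω₁) = +0.137299+0.150033i ; Y_{8,1}(Ω₂) = -0.000156+0.030468i ; Δ = -0.004593+0.004160i
  [+2]  conj(Y_{8,2})(Ω₁) = +0.024047-0.270777i ; Y_{8,2}(Ω₂) = -0.497576-0.005086i ; Δ = -0.013342+0.134610i
  [+3]  conj(Y_{8,3})(Ω₁) = +0.251190-0.191963i ; Y_{8,3}(Ω₂) = +0.007414-0.483493i ; Δ = -0.090950-0.122872i
  [+4]  conj(Y_{8,4})(Ω₁) = -0.088495-0.015843i ; Y_{8,4}(Ω₂) = +0.265271+0.005424i ; Δ = -0.023389-0.004683i
  [+5]  conj(Y_{8,5})(Ω₁) = -0.224024-0.354197i ; Y_{8,5}(Ω₂) = -0.002536+0.099202i ; Δ = +0.035705-0.021325i
  [+6]  conj(Y_{8,6})(Ω₁) = +0.109106-0.400889i ; Y_{8,6}(Ω₂) = -0.026579-0.000815i ; Δ = -0.003227+0.010566i
  [+7]  conj(Y_{8,7})(Ω₁) = +0.204256-0.105143i ; Y_{8,7}(Ω₂) = +0.000180-0.005028i ; Δ = -0.000492-0.001046i
  [+8]  conj(Y_{8,8})(Ω₁) = +0.067572+0.024995i ; Y_{8,8}(Ω₂) = +0.000598+0.000024i ; Δ = +0.000040+0.000017i
Total Σ_m = -0.346135+0.000000i. Multiply by 0.739198: -0.255863+0.000000i. P_8(cos γ) = -0.255863

-0.255863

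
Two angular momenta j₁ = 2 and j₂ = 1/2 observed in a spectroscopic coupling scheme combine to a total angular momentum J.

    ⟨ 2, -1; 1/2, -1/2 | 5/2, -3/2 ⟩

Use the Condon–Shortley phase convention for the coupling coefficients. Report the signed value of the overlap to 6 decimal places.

+√(4/5) ≈ +0.894427

triangle: 0!*4!*1!/6! = 24/720
(j±m)!: 1!*3!*0!*1!*1!*4! = 144
prefactor² = (2J+1)*Δ*N² = 144/5
  k=0: +1/(0!*0!*3!*0!*1!*1!) = 1/6
Σ = 1/6  ⇒  CG² = 144/5*(1/6)² = 4/5
CG = +√(4/5) = +0.894427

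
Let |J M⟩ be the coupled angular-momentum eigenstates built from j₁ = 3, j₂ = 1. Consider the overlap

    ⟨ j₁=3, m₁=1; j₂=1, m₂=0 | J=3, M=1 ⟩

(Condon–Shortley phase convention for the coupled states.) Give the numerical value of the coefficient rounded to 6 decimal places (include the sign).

+0.288675

triangle: 1!*5!*1!/8! = 120/40320
(j±m)!: 4!*2!*1!*1!*4!*2! = 2304
prefactor² = (2J+1)*Δ*N² = 48
  k=0: +1/(0!*1!*2!*1!*3!*0!) = 1/12
  k=1: −1/(1!*0!*1!*0!*4!*1!) = -1/24
Σ = 1/24  ⇒  CG² = 48*(1/24)² = 1/12
CG = +√(1/12) = +0.288675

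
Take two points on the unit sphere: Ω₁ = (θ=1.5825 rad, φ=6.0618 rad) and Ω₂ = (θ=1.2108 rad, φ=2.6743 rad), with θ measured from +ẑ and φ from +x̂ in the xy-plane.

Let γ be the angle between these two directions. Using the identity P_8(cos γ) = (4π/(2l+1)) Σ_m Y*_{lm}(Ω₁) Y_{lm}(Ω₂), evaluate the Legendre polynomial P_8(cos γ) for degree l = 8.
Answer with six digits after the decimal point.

Addition theorem: P_8(cos γ) = (4π/17) Σ_m Y*_{lm}(Ω₁) Y_{lm}(Ω₂), m = −8…8:
  m=-8: (-0.102488-0.504849i) × (-0.250952-0.170490i) = -0.060352+0.144166i  (running Σ = -0.060352+0.144166i)
  m=-7: (-0.000509+0.024112i) × (+0.452956+0.058968i) = -0.001652+0.010892i  (running Σ = -0.062004+0.155058i)
  m=-6: (-0.090160+0.364503i) × (-0.205582+0.072222i) = -0.007790-0.081447i  (running Σ = -0.069794+0.073611i)
  m=-5: (+0.012760-0.025507i) × (-0.162293+0.168827i) = +0.002235+0.006294i  (running Σ = -0.067559+0.079905i)
  m=-4: (+0.213274-0.260921i) × (+0.093501-0.304012i) = -0.059382-0.089234i  (running Σ = -0.126941-0.009329i)
  m=-3: (-0.024115+0.018877i) × (-0.015864-0.093023i) = +0.002139+0.001944i  (running Σ = -0.124802-0.007386i)
  m=-2: (-0.290088+0.137551i) × (+0.195771+0.265032i) = -0.093246-0.049954i  (running Σ = -0.218048-0.057340i)
  m=-1: (+0.030764-0.006924i) × (+0.028870+0.014567i) = +0.000989+0.000248i  (running Σ = -0.217059-0.057091i)
  m=0: (+0.316470-0.000000i) × (-0.327757+0.000000i) = -0.103725+0.000000i  (running Σ = -0.320785-0.057091i)
  m=1: (-0.030764-0.006924i) × (-0.028870+0.014567i) = +0.000989-0.000248i  (running Σ = -0.319796-0.057340i)
  m=2: (-0.290088-0.137551i) × (+0.195771-0.265032i) = -0.093246+0.049954i  (running Σ = -0.413042-0.007386i)
  m=3: (+0.024115+0.018877i) × (+0.015864-0.093023i) = +0.002139-0.001944i  (running Σ = -0.410903-0.009329i)
  m=4: (+0.213274+0.260921i) × (+0.093501+0.304012i) = -0.059382+0.089234i  (running Σ = -0.470285+0.079905i)
  m=5: (-0.012760-0.025507i) × (+0.162293+0.168827i) = +0.002235-0.006294i  (running Σ = -0.468050+0.073611i)
  m=6: (-0.090160-0.364503i) × (-0.205582-0.072222i) = -0.007790+0.081447i  (running Σ = -0.475840+0.155058i)
  m=7: (+0.000509+0.024112i) × (-0.452956+0.058968i) = -0.001652-0.010892i  (running Σ = -0.477492+0.144166i)
  m=8: (-0.102488+0.504849i) × (-0.250952+0.170490i) = -0.060352-0.144166i  (running Σ = -0.537844+0.000000i)
Total Σ_m = -0.537844+0.000000i. Multiply by 0.739198: -0.397573+0.000000i. P_8(cos γ) = -0.397573

-0.397573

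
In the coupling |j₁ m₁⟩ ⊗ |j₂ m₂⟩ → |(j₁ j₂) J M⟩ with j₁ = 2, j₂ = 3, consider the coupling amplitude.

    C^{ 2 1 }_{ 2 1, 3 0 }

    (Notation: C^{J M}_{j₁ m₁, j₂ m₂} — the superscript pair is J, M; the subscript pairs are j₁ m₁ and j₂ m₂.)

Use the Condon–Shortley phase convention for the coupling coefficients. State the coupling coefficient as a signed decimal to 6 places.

j₁+j₂−J=3  J+j₁−j₂=1  J−j₁+j₂=3  j₁+j₂+J+1=8
(j₁±m₁, j₂±m₂, J±M) = (3,1,3,3,3,1)
P² = 81/14
sum k=0..1:
  [0] +1/36 = 1/36
  [1] −1/4 = -1/4
S = -2/9
C² = P²·S² = 2/7 ; C = -0.534522

−√(2/7) = -0.534522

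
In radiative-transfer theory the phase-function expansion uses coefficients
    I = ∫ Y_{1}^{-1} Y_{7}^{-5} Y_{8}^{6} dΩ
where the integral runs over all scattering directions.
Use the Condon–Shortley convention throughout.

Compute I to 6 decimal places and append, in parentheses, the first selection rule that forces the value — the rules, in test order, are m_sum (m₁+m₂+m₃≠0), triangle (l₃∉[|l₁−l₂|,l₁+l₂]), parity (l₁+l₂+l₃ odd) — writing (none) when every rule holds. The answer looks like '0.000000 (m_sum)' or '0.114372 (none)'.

0.291881 (none)

Rules hold: Σm=0, L=16 even, 6≤8≤8.
N = 3·15·17 = 765
Δ = 0!·2!·14!/17! = 1/2040
Racah Σ t=0..0: t=0:+1/25401600 = 1/25401600
⇒ 3j(1 7 8; 0 0 0)² = 8/255, sgn +1
Racah Σ t=0..0: t=0:+1/1916006400 = 1/1916006400
⇒ 3j(1 7 8; -1 -5 6)² = 91/2040, sgn +1
4πI² = N·(3j₀)²·(3jₘ)² = 91/85
I = +1·√(1.07059/4π) = 0.29188132
No selection rule forces the value: the integral is nonzero (none).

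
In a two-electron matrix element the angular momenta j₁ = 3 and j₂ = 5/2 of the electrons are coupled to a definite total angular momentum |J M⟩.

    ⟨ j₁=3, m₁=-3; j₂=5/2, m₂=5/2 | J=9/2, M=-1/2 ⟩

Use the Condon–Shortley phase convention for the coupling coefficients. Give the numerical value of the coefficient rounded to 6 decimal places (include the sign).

-0.147122

√[10·1!5!4!/11! · 0!6!5!0!4!5!] = √(13824000/77)
  +(−1)^1/∏(1,0,5,4,0,0)! = -1/2880  (running -1/2880)
⟨..|..⟩ = √(13824000/77)·(-1/2880) = -0.147122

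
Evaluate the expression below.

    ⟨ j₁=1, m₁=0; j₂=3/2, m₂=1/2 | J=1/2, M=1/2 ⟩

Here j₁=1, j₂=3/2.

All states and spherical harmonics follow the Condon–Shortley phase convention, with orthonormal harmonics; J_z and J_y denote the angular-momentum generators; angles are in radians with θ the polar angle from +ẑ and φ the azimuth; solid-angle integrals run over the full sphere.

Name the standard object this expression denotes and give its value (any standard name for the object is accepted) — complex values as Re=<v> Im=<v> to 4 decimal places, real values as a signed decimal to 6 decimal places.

This is a Clebsch–Gordan (vector-coupling) coefficient.
triangle: 2!·0!·1!/4! = 2/24
(j±m)!: 1!·1!·2!·1!·1!·0! = 2
prefactor² = (2J+1)·Δ·N² = 1/3
  k=1: −1/(1!·1!·0!·1!·0!·0!) = -1
Σ = -1  ⇒  CG² = 1/3·(-1)² = 1/3
CG = −√(1/3) = -0.577350

Clebsch–Gordan coefficient, −√(1/3) ≈ -0.577350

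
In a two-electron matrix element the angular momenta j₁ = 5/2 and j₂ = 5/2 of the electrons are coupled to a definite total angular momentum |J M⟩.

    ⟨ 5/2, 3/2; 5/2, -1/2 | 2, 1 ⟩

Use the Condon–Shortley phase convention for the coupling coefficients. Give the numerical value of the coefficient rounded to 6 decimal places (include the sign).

−√(1/7) = -0.377964

√[5·3!2!2!/8! · 4!1!2!3!3!1!] = √(36/7)
  +(−1)^0/∏(0,3,1,2,1,0)! = 1/12  (running 1/12)
  +(−1)^1/∏(1,2,0,1,2,1)! = -1/4  (running -1/6)
⟨..|..⟩ = √(36/7)·(-1/6) = -0.377964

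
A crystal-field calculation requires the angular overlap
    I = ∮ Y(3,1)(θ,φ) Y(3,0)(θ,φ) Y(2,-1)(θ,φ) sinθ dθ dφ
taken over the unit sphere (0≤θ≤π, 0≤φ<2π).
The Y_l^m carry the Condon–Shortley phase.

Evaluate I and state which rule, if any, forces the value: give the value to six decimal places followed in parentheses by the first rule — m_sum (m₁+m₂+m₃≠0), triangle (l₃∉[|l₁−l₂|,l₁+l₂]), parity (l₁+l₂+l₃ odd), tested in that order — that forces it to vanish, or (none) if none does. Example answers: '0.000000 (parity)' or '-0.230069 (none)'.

-0.059471 (none)

Checks pass: Σm=0; 8 even; l₃=2∈[0,6].
(2·3+1)(2·3+1)(2·2+1) = 245
Δ: 4! 2! 2! / 9! → 1/3780
sum: t=1:−1/24 t=2:+1/4 t=3:−1/24 = 1/6
3j²(3 3 2; 0 0 0) = Δ·Π!·Σ² = 4/105  (sign +1)
sum: t=1:−1/12 t=2:+1/8 = 1/24
3j²(3 3 2; 1 0 -1) = Δ·Π!·Σ² = 1/210  (sign -1)
combine: 4πI² = 245·4/105·1/210 = 2/45
take √, sign -1: I = -0.05947080
No selection rule forces the value: the integral is nonzero (none).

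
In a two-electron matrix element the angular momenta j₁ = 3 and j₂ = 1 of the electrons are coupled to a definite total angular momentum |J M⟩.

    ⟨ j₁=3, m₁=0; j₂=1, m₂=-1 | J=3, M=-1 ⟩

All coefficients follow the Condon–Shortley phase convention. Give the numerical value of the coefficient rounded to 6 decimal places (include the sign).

+0.707107  (= +√(1/2))

√[7·1!5!1!/8! · 3!3!0!2!2!4!] = √(72)
  +(−1)^0/∏(0,1,3,0,2,1)! = 1/12  (running 1/12)
⟨..|..⟩ = √(72)·(1/12) = +0.707107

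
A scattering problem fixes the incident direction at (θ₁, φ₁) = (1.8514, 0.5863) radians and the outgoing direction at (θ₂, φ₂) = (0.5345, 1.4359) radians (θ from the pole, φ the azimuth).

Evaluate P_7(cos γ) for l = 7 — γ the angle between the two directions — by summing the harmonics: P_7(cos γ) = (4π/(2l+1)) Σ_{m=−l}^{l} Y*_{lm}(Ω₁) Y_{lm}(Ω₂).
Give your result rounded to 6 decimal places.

-0.173844

Summing Y*_{l m}(θ₁,φ₁)·Y_{l m}(θ₂,φ₂) over m ∈ [−7, 7]; prefactor 4π/(2·7+1) = 0.837758:
  term(m=-7) = +0.001589+0.000555i   from Y*(Ω₁)=-0.216125-0.310357i, Y(Ω₂)=-0.003606+0.002610i
  term(m=-6) = -0.004312-0.010633i   from Y*(Ω₁)=+0.379314+0.149837i, Y(Ω₂)=-0.019411-0.020365i
  term(m=-5) = +0.000044-0.000087i   from Y*(Ω₁)=+0.000878-0.000187i, Y(Ω₂)=+0.067809-0.084806i
  term(m=-4) = -0.094583+0.024838i   from Y*(Ω₁)=-0.242671+0.248067i, Y(Ω₂)=+0.241757+0.144780i
  term(m=-3) = +0.047289+0.031854i   from Y*(Ω₁)=+0.022404-0.117698i, Y(Ω₂)=-0.187372+0.437447i
  term(m=-2) = +0.015848+0.122743i   from Y*(Ω₁)=-0.114868-0.273061i, Y(Ω₂)=-0.402667-0.111352i
  term(m=-1) = -0.007879+0.008962i   from Y*(Ω₁)=+0.134747+0.089500i, Y(Ω₂)=-0.009921+0.073099i
  term(m=+0) = -0.123504+0.000000i   from Y*(Ω₁)=+0.278440-0.000000i, Y(Ω₂)=-0.443556+0.000000i
  term(m=+1) = -0.007879-0.008962i   from Y*(Ω₁)=-0.134747+0.089500i, Y(Ω₂)=+0.009921+0.073099i
  term(m=+2) = +0.015848-0.122743i   from Y*(Ω₁)=-0.114868+0.273061i, Y(Ω₂)=-0.402667+0.111352i
  term(m=+3) = +0.047289-0.031854i   from Y*(Ω₁)=-0.022404-0.117698i, Y(Ω₂)=+0.187372+0.437447i
  term(m=+4) = -0.094583-0.024838i   from Y*(Ω₁)=-0.242671-0.248067i, Y(Ω₂)=+0.241757-0.144780i
  term(m=+5) = +0.000044+0.000087i   from Y*(Ω₁)=-0.000878-0.000187i, Y(Ω₂)=-0.067809-0.084806i
  term(m=+6) = -0.004312+0.010633i   from Y*(Ω₁)=+0.379314-0.149837i, Y(Ω₂)=-0.019411+0.020365i
  term(m=+7) = +0.001589-0.000555i   from Y*(Ω₁)=+0.216125-0.310357i, Y(Ω₂)=+0.003606+0.002610i
Σ over m = -0.207511-0.000000i; ×(4π/15) → -0.173844-0.000000i. Real part: -0.173844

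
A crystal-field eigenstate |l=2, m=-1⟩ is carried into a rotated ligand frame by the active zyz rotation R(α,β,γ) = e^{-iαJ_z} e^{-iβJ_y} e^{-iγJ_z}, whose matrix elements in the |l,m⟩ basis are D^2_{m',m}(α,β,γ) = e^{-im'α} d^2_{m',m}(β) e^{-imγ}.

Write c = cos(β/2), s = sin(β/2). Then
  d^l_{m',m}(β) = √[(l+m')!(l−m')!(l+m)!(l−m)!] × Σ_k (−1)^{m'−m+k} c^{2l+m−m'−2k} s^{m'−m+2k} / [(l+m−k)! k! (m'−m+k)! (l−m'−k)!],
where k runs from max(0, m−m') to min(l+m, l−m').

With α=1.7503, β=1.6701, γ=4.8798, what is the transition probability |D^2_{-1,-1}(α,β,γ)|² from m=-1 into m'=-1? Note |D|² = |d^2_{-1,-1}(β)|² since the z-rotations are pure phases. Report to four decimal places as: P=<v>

P=0.2913

D^2_{-1,-1}(1.7503,1.6701,4.8798) = e^{-i·-1·1.7503}·d^2_{-1,-1}(1.6701)·e^{-i·-1·4.8798}. Compute d first:
With c≡cos(β/2)=0.671141 and s≡sin(β/2)=0.741330, N=[1·6·1·6]^{1/2}=6.000000
k: max(0,(-1)−(-1))=0 … min(2+(-1),2−(-1))=1
  k=0: (−1)^0·6.0000/(6)·0.6711^4·0.7413^0 = +0.202887
  k=1: (−1)^1·6.0000/(2)·0.6711^2·0.7413^2 = -0.742628
d^2_{-1,-1}(1.6701) = +0.202887 -0.742628 = -0.539741
|D^2_{-1,-1}|² = |d^2_{-1,-1}(β)|² = (-0.539741)² = 0.291321 (the z-rotation phases have unit modulus)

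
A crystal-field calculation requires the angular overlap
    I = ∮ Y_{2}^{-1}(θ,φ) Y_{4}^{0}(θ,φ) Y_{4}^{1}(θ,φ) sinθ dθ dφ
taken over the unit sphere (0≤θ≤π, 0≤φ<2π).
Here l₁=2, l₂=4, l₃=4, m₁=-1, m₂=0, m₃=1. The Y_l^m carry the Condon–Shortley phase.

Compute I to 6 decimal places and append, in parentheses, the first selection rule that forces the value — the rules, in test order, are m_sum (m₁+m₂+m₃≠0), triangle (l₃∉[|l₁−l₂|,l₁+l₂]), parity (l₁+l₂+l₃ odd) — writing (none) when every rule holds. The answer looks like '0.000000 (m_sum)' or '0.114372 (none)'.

m-sum 0 ✓  L=10 even ✓  2≤4≤6 ✓
Π(2lᵢ+1) = 5×9×9 = 405
triangle coeff Δ(2,4,4) = 1/13860
Σ_t [0,2]: t=0:+1/192 t=1:−1/36 t=2:+1/192 = -5/288
(3j)²=20/693 [(2 4 4; 0 0 0)], sign=-1
Σ_t [1,2]: t=1:−1/72 t=2:+1/96 = -1/288
(3j)²=1/462 [(2 4 4; -1 0 1)], sign=+1
⇒ 4πI² = 150/5929
I = (-1)√(150/5929/(4π)) = -0.04486937
No selection rule forces the value: the integral is nonzero (none).

-0.044869 (none)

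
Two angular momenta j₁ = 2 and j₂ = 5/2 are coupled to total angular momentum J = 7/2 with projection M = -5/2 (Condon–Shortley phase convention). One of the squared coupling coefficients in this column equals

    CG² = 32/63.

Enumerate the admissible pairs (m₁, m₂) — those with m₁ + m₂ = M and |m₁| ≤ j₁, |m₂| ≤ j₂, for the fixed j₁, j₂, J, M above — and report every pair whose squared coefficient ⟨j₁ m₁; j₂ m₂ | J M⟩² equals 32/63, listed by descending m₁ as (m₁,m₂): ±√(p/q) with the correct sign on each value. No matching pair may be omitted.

(-2,-1/2): −√(32/63)

Admissible pairs with m₁+m₂ = M = -5/2: (-2,-1/2), (-1,-3/2), (0,-5/2)
  (m₁,m₂)=(0,-5/2): CG² = 10/21, CG = +√(10/21)
  (m₁,m₂)=(-1,-3/2): CG² = 1/63, CG = +√(1/63)
  (m₁,m₂)=(-2,-1/2): CG² = 32/63, CG = −√(32/63)   ← matches the target
Pairs with CG² = 32/63: (-2,-1/2): −√(32/63)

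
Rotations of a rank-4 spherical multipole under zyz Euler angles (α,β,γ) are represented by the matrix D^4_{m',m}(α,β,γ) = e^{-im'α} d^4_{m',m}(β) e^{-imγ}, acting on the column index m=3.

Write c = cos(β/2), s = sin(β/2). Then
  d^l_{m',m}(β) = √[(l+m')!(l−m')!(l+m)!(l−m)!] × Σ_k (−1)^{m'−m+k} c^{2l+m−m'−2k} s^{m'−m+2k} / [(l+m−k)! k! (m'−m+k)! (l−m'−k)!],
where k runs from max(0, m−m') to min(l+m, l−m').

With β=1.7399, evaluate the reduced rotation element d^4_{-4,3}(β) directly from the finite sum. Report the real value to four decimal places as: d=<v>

d=0.2779

d^4_{-4,3}(β=1.7399) via the finite sum:
c=cos(1.739900/2)=0.644865, s=sin(1.739900/2)=0.764297; N=√[1·40320·5040·1]=14255.272709
The bounds max(0,m−m')=7 and min(l+m,l−m')=7 give 1 term
  k=7: (−1)^0·14255.2727/(5040)·0.6449^1·0.7643^7 = +0.277874
d^4_{-4,3}(1.7399) = +0.277874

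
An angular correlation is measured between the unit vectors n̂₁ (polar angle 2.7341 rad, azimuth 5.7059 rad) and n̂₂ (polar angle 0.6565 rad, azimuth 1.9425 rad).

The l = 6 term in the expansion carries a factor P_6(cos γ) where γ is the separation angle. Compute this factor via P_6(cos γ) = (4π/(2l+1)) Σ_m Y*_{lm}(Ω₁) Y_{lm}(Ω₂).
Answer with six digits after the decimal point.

-0.076330

Expand P_6 via completeness: Σ_{m} conj(Y_{6,m}) at Ω₁ times Y_{6,m} at Ω₂ —
  term(m=-6) = -0.000039-0.000026i   from Y*(Ω₁)=-0.001775+0.000593i, Y(Ω₂)=+0.015301+0.019738i
  term(m=-5) = -0.001686+0.000055i   from Y*(Ω₁)=+0.014534+0.003791i, Y(Ω₂)=-0.107664+0.031861i
  term(m=-4) = -0.016881+0.012950i   from Y*(Ω₁)=-0.049003-0.053846i, Y(Ω₂)=+0.024513-0.291202i
  term(m=-3) = -0.031040+0.102288i   from Y*(Ω₁)=+0.037444+0.230469i, Y(Ω₂)=+0.411095+0.201472i
  term(m=-2) = +0.049921+0.147094i   from Y*(Ω₁)=+0.191829-0.433951i, Y(Ω₂)=-0.241016+0.221579i
  term(m=-1) = -0.063751-0.045687i   from Y*(Ω₁)=-0.396907+0.258504i, Y(Ω₂)=+0.060141+0.154277i
  term(m=+0) = +0.047989+0.000000i   from Y*(Ω₁)=-0.124382-0.000000i, Y(Ω₂)=-0.385823+0.000000i
  term(m=+1) = -0.063751+0.045687i   from Y*(Ω₁)=+0.396907+0.258504i, Y(Ω₂)=-0.060141+0.154277i
  term(m=+2) = +0.049921-0.147094i   from Y*(Ω₁)=+0.191829+0.433951i, Y(Ω₂)=-0.241016-0.221579i
  term(m=+3) = -0.031040-0.102288i   from Y*(Ω₁)=-0.037444+0.230469i, Y(Ω₂)=-0.411095+0.201472i
  term(m=+4) = -0.016881-0.012950i   from Y*(Ω₁)=-0.049003+0.053846i, Y(Ω₂)=+0.024513+0.291202i
  term(m=+5) = -0.001686-0.000055i   from Y*(Ω₁)=-0.014534+0.003791i, Y(Ω₂)=+0.107664+0.031861i
  term(m=+6) = -0.000039+0.000026i   from Y*(Ω₁)=-0.001775-0.000593i, Y(Ω₂)=+0.015301-0.019738i
Σ over m = -0.078964+0.000000i; ×(4π/13) → -0.076330+0.000000i. Real part: -0.076330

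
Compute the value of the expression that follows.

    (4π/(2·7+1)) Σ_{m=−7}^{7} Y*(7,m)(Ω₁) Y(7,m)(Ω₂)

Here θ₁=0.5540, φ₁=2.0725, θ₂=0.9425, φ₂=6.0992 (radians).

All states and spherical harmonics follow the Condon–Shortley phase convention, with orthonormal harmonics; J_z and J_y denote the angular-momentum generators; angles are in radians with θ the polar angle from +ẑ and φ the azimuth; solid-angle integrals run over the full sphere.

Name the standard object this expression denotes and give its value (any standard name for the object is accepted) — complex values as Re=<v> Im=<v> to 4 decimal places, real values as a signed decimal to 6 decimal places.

Legendre polynomial (addition theorem), -0.290427

This sum is the spherical-harmonic addition theorem: it equals the Legendre polynomial P_l(cos γ) of the angle γ between the two directions.
Summing Y*_{l m}(θ₁,φ₁)·Y_{l m}(θ₂,φ₂) over m ∈ [−7, 7]; prefactor 4π/(2·7+1) = 0.837758:
  [-7]  conj(Y_{7,-7})(Ω₁) = -0.002019+0.005199i ; Y_{7,-7}(Ω₂) = +0.031665+0.108928i ; Δ = -0.000630-0.000055i
  [-6]  conj(Y_{7,-6})(Ω₁) = +0.033444-0.004419i ; Y_{7,-6}(Ω₂) = +0.138796+0.275360i ; Δ = +0.005859+0.008596i
  [-5]  conj(Y_{7,-5})(Ω₁) = -0.073506-0.100167i ; Y_{7,-5}(Ω₂) = +0.269002+0.353216i ; Δ = +0.015607-0.052908i
  [-4]  conj(Y_{7,-4})(Ω₁) = -0.129261+0.277428i ; Y_{7,-4}(Ω₂) = +0.204231+0.184967i ; Δ = -0.077714+0.032750i
  [-3]  conj(Y_{7,-3})(Ω₁) = +0.483263-0.031789i ; Y_{7,-3}(Ω₂) = -0.136385-0.083986i ; Δ = -0.068580-0.036252i
  [-2]  conj(Y_{7,-2})(Ω₁) = -0.202711-0.318082i ; Y_{7,-2}(Ω₂) = -0.333307-0.128500i ; Δ = +0.026691+0.132067i
  [-1]  conj(Y_{7,-1})(Ω₁) = +0.064510-0.117607i ; Y_{7,-1}(Ω₂) = +0.012640+0.002352i ; Δ = +0.001092-0.001335i
  [+0]  conj(Y_{7,0})(Ω₁) = -0.428338-0.000000i ; Y_{7,0}(Ω₂) = +0.353279+0.000000i ; Δ = -0.151323-0.000000i
  [+1]  conj(Y_{7,1})(Ω₁) = -0.064510-0.117607i ; Y_{7,1}(Ω₂) = -0.012640+0.002352i ; Δ = +0.001092+0.001335i
  [+2]  conj(Y_{7,2})(Ω₁) = -0.202711+0.318082i ; Y_{7,2}(Ω₂) = -0.333307+0.128500i ; Δ = +0.026691-0.132067i
  [+3]  conj(Y_{7,3})(Ω₁) = -0.483263-0.031789i ; Y_{7,3}(Ω₂) = +0.136385-0.083986i ; Δ = -0.068580+0.036252i
  [+4]  conj(Y_{7,4})(Ω₁) = -0.129261-0.277428i ; Y_{7,4}(Ω₂) = +0.204231-0.184967i ; Δ = -0.077714-0.032750i
  [+5]  conj(Y_{7,5})(Ω₁) = +0.073506-0.100167i ; Y_{7,5}(Ω₂) = -0.269002+0.353216i ; Δ = +0.015607+0.052908i
  [+6]  conj(Y_{7,6})(Ω₁) = +0.033444+0.004419i ; Y_{7,6}(Ω₂) = +0.138796-0.275360i ; Δ = +0.005859-0.008596i
  [+7]  conj(Y_{7,7})(Ω₁) = +0.002019+0.005199i ; Y_{7,7}(Ω₂) = -0.031665+0.108928i ; Δ = -0.000630+0.000055i
Total Σ_m = -0.346672+0.000000i. Multiply by 0.837758: -0.290427+0.000000i. P_7(cos γ) = -0.290427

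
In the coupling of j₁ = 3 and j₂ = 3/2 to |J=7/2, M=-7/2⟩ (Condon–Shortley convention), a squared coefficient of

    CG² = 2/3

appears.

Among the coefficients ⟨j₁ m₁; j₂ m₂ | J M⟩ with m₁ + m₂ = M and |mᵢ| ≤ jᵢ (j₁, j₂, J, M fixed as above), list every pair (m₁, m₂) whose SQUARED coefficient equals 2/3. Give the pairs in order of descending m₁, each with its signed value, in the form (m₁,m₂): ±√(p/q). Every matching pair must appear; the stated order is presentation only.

(-3,-1/2): −√(2/3)

Admissible pairs with m₁+m₂ = M = -7/2: (-3,-1/2), (-2,-3/2)
  (m₁,m₂)=(-2,-3/2): CG² = 1/3, CG = +√(1/3)
  (m₁,m₂)=(-3,-1/2): CG² = 2/3, CG = −√(2/3)   ← matches the target
Pairs with CG² = 2/3: (-3,-1/2): −√(2/3)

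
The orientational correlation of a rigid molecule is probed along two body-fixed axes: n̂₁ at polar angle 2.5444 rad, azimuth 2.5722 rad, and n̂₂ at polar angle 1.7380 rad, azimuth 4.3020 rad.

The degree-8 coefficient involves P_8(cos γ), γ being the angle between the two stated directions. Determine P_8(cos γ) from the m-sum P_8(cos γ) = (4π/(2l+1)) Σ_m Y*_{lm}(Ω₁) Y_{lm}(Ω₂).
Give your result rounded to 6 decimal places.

Summing Y*_{l m}(θ₁,φ₁)·Y_{l m}(θ₂,φ₂) over m ∈ [−8, 8]; prefactor 4π/(2·8+1) = 0.739198:
  term(m=-8) = +0.000699-0.002269i   from Y*(Ω₁)=-0.000807+0.005089i, Y(Ω₂)=-0.456048-0.064974i
  term(m=-7) = +0.008456+0.004166i   from Y*(Ω₁)=-0.020137+0.022654i, Y(Ω₂)=-0.082613-0.299822i
  term(m=-6) = +0.012887-0.018176i   from Y*(Ω₁)=-0.106034+0.029890i, Y(Ω₂)=-0.157357+0.127056i
  term(m=-5) = +0.063858+0.062641i   from Y*(Ω₁)=-0.262534-0.079669i, Y(Ω₂)=-0.289028-0.150893i
  term(m=-4) = +0.039063-0.028843i   from Y*(Ω₁)=-0.299027-0.350175i, Y(Ω₂)=-0.007455+0.105187i
  term(m=-3) = +0.065615+0.126959i   from Y*(Ω₁)=-0.060798-0.439762i, Y(Ω₂)=-0.303525+0.107242i
  term(m=-2) = +0.002474-0.000814i   from Y*(Ω₁)=+0.018048-0.039145i, Y(Ω₂)=+0.041183+0.044206i
  term(m=-1) = -0.020144-0.125622i   from Y*(Ω₁)=-0.337539+0.216063i, Y(Ω₂)=-0.126654+0.291096i
  term(m=+0) = -0.008516-0.000000i   from Y*(Ω₁)=-0.181412-0.000000i, Y(Ω₂)=+0.046943+0.000000i
  term(m=+1) = -0.020144+0.125622i   from Y*(Ω₁)=+0.337539+0.216063i, Y(Ω₂)=+0.126654+0.291096i
  term(m=+2) = +0.002474+0.000814i   from Y*(Ω₁)=+0.018048+0.039145i, Y(Ω₂)=+0.041183-0.044206i
  term(m=+3) = +0.065615-0.126959i   from Y*(Ω₁)=+0.060798-0.439762i, Y(Ω₂)=+0.303525+0.107242i
  term(m=+4) = +0.039063+0.028843i   from Y*(Ω₁)=-0.299027+0.350175i, Y(Ω₂)=-0.007455-0.105187i
  term(m=+5) = +0.063858-0.062641i   from Y*(Ω₁)=+0.262534-0.079669i, Y(Ω₂)=+0.289028-0.150893i
  term(m=+6) = +0.012887+0.018176i   from Y*(Ω₁)=-0.106034-0.029890i, Y(Ω₂)=-0.157357-0.127056i
  term(m=+7) = +0.008456-0.004166i   from Y*(Ω₁)=+0.020137+0.022654i, Y(Ω₂)=+0.082613-0.299822i
  term(m=+8) = +0.000699+0.002269i   from Y*(Ω₁)=-0.000807-0.005089i, Y(Ω₂)=-0.456048+0.064974i
Σ over m = +0.337299+0.000000i; ×(4π/17) → +0.249331+0.000000i. Real part: 0.249331

0.249331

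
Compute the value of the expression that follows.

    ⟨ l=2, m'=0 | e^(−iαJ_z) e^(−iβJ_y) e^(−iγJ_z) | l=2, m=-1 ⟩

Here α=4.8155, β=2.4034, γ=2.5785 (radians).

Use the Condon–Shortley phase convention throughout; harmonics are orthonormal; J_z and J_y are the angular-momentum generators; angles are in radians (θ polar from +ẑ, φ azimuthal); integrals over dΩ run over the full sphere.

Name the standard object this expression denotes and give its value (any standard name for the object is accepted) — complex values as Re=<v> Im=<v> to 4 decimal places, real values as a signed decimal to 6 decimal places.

This is a Wigner D-matrix element — the rotation-matrix element ⟨l m'| R(α,β,γ) |l m⟩ in the angular-momentum basis.
First d^2_{0,-1}(β=2.4034), then the phase factors e^{-i(0)α} and e^{-i(-1)γ}:
Half-angle: c=0.360773, s=0.932654. N=√(2·2·1·6)=4.898979
The bounds max(0,m−m')=0 and min(l+m,l−m')=1 give 2 terms
  k=0: (−1)^1·4.8990/(2)·0.3608^3·0.9327^1 = -0.107275
  k=1: (−1)^2·4.8990/(2)·0.3608^1·0.9327^3 = +0.716920
d^2_{0,-1}(2.4034) = -0.107275 +0.716920 = +0.609645
Attach z-rotation phases: D = e^{-i(0)(4.8155)}·(+0.609645)·e^{-i(-1)(2.5785)} = -0.515521+0.325431i

Wigner D-matrix element, Re=-0.5155 Im=0.3254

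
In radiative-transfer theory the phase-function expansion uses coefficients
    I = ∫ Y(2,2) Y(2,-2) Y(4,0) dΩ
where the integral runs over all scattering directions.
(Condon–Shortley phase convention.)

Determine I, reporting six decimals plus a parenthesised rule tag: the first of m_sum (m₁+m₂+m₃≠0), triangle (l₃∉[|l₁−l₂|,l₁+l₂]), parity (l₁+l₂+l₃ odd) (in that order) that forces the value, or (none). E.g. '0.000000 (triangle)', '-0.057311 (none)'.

0.040299 (none)

Rules hold: Σm=0, L=8 even, 0≤4≤4.
N = 5·5·9 = 225
Δ = 0!·4!·4!/9! = 1/630
Racah Σ t=0..0: t=0:+1/16 = 1/16
⇒ 3j(2 2 4; 0 0 0)² = 2/35, sgn +1
Racah Σ t=0..0: t=0:+1/576 = 1/576
⇒ 3j(2 2 4; 2 -2 0)² = 1/630, sgn +1
4πI² = N·(3j₀)²·(3jₘ)² = 1/49
I = +1·√(0.0204082/4π) = 0.04029926
No selection rule forces the value: the integral is nonzero (none).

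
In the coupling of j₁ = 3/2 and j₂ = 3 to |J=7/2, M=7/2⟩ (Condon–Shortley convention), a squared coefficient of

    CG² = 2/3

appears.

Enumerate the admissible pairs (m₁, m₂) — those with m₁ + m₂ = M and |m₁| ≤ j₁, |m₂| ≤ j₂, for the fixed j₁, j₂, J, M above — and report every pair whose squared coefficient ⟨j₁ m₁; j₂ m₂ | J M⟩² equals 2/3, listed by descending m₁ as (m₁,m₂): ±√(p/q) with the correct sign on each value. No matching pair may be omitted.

Admissible pairs with m₁+m₂ = M = 7/2: (1/2,3), (3/2,2)
  (m₁,m₂)=(3/2,2): CG² = 1/3, CG = +√(1/3)
  (m₁,m₂)=(1/2,3): CG² = 2/3, CG = −√(2/3)   ← matches the target
Pairs with CG² = 2/3: (1/2,3): −√(2/3)

(1/2,3): −√(2/3)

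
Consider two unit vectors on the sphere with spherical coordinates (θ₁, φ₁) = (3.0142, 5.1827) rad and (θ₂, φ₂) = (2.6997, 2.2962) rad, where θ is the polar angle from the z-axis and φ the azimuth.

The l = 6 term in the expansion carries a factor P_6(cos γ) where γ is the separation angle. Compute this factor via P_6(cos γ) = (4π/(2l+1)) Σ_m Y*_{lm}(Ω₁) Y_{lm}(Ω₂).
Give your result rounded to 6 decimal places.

-0.409128

Summing Y*_{l m}(θ₁,φ₁)·Y_{l m}(θ₂,φ₂) over m ∈ [−6, 6]; prefactor 4π/(2·6+1) = 0.966644:
  m=-6: (0.00000 - 0.00000j) × (0.00104 - 0.00277j) = 0.00000 - 0.00000j  (running Σ = 0.00000 - 0.00000j)
  m=-5: (-0.00004 - 0.00004j) × (-0.01010 - 0.01914j) = -0.00000 + 0.00000j  (running Σ = -0.00000 + 0.00000j)
  m=-4: (-0.00028 + 0.00087j) × (-0.09259 - 0.02266j) = 0.00005 - 0.00007j  (running Σ = 0.00005 - 0.00007j)
  m=-3: (0.01023 - 0.00165j) × (-0.22676 + 0.15694j) = -0.00206 + 0.00198j  (running Σ = -0.00202 + 0.00191j)
  m=-2: (-0.04719 - 0.06470j) × (-0.05936 + 0.49233j) = 0.03466 - 0.01939j  (running Σ = 0.03264 - 0.01749j)
  m=-1: (-0.17475 + 0.34374j) × (0.26625 + 0.30027j) = -0.14974 + 0.03905j  (running Σ = -0.11710 + 0.02156j)
  m=0: (0.85092 + 0.00000j) × (-0.22216 + 0.00000j) = -0.18904 + 0.00000j  (running Σ = -0.30614 + 0.02156j)
  m=1: (0.17475 + 0.34374j) × (-0.26625 + 0.30027j) = -0.14974 - 0.03905j  (running Σ = -0.45589 - 0.01749j)
  m=2: (-0.04719 + 0.06470j) × (-0.05936 - 0.49233j) = 0.03466 + 0.01939j  (running Σ = -0.42123 + 0.00191j)
  m=3: (-0.01023 - 0.00165j) × (0.22676 + 0.15694j) = -0.00206 - 0.00198j  (running Σ = -0.42329 - 0.00007j)
  m=4: (-0.00028 - 0.00087j) × (-0.09259 + 0.02266j) = 0.00005 + 0.00007j  (running Σ = -0.42325 + 0.00000j)
  m=5: (0.00004 - 0.00004j) × (0.01010 - 0.01914j) = -0.00000 - 0.00000j  (running Σ = -0.42325 - 0.00000j)
  m=6: (0.00000 + 0.00000j) × (0.00104 + 0.00277j) = 0.00000 + 0.00000j  (running Σ = -0.42325 - 0.00000j)
Accumulated sum -0.42325 - 0.00000j; after 4π/(2l+1) scaling, -0.40913 - 0.00000j ⇒ P_6 = -0.409128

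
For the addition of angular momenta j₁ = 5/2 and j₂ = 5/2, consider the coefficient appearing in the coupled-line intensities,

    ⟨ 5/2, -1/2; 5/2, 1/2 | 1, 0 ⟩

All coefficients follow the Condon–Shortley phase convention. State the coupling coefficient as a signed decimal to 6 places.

triangle: 4!*1!*1!/7! = 24/5040
(j±m)!: 2!*3!*3!*2!*1!*1! = 144
prefactor² = (2J+1)*Δ*N² = 72/35
  k=2: +1/(2!*2!*1!*1!*0!*0!) = 1/4
  k=3: −1/(3!*1!*0!*0!*1!*1!) = -1/6
Σ = 1/12  ⇒  CG² = 72/35*(1/12)² = 1/70
CG = +√(1/70) = +0.119523

+0.119523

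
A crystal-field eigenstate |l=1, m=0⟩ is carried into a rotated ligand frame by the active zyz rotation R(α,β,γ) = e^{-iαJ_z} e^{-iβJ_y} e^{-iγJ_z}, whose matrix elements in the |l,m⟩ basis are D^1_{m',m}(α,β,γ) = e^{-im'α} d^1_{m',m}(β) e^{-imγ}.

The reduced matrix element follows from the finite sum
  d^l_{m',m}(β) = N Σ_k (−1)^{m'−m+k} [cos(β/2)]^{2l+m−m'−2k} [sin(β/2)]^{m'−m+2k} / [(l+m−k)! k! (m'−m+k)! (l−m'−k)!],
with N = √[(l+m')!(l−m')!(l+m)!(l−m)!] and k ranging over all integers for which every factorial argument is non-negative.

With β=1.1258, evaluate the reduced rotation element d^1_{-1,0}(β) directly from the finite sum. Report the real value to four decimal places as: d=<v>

d^1_{-1,0}(β=1.1258) via the finite sum:
Half-angle: c=0.845711, s=0.533641. N=√(1·2·1·1)=1.414214
The bounds max(0,m−m')=1 and min(l+m,l−m')=1 give 1 term
  k=1: (−1)^0·1.4142/(1)·0.8457^1·0.5336^1 = +0.638243
d^1_{-1,0}(1.1258) = +0.638243

d=0.6382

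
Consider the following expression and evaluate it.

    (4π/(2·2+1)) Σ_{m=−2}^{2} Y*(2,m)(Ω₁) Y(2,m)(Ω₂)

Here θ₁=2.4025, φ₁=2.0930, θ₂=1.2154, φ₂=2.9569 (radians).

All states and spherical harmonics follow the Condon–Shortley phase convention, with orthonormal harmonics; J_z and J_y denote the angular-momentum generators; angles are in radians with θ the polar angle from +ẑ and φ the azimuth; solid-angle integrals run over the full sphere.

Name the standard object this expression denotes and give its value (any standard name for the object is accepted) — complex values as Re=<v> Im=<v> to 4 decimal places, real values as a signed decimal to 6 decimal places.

This sum is the spherical-harmonic addition theorem: it equals the Legendre polynomial P_l(cos γ) of the angle γ between the two directions.
Expand P_2 via completeness: Σ_{m} conj(Y_{2,m}) at Ω₁ times Y_{2,m} at Ω₂ —
  [-2]  conj(Y_{2,-2})(Ω₁) = -0.08806 - 0.15155j ; Y_{2,-2}(Ω₂) = 0.31661 + 0.12258j ; Δ = -0.00930 - 0.05878j
  [-1]  conj(Y_{2,-1})(Ω₁) = 0.19184 - 0.33336j ; Y_{2,-1}(Ω₂) = -0.24773 - 0.04628j ; Δ = -0.06295 + 0.07370j
  [+0]  conj(Y_{2,0})(Ω₁) = 0.20145 + 0.00000j ; Y_{2,0}(Ω₂) = -0.20083 + 0.00000j ; Δ = -0.04046 + 0.00000j
  [+1]  conj(Y_{2,1})(Ω₁) = -0.19184 - 0.33336j ; Y_{2,1}(Ω₂) = 0.24773 - 0.04628j ; Δ = -0.06295 - 0.07370j
  [+2]  conj(Y_{2,2})(Ω₁) = -0.08806 + 0.15155j ; Y_{2,2}(Ω₂) = 0.31661 - 0.12258j ; Δ = -0.00930 + 0.05878j
Σ over m = -0.18497 + 0.00000j; ×(4π/5) → -0.46489 + 0.00000j. Real part: -0.464892

Legendre polynomial (addition theorem), -0.464892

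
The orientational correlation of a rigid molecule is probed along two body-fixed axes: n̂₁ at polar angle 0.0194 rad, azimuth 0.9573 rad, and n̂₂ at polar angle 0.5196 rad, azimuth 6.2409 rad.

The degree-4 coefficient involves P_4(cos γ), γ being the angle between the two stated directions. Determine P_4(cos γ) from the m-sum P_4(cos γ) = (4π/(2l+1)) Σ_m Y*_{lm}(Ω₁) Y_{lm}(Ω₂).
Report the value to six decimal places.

0.058511

Term-by-term m-sum for l=4 (normalisation 4π/9 = 1.396263):
  m=-4: Y*=(-0.000000, -0.000000)  Y=(0.026515, 0.004528)  product (-0.000000, -0.000000)
  m=-3: Y*=(-0.000009, 0.000002)  Y=(0.131935, 0.016827)  product (-0.000001, 0.000000)
  m=-2: Y*=(-0.000254, 0.000711)  Y=(0.351254, 0.029777)  product (-0.000111, 0.000242)
  m=-1: Y*=(0.021117, 0.029990)  Y=(0.463293, 0.019602)  product (0.009195, 0.014308)
  m=+0: Y*=(0.844693, -0.000000)  Y=(0.028103, 0.000000)  product (0.023738, 0.000000)
  m=+1: Y*=(-0.021117, 0.029990)  Y=(-0.463293, 0.019602)  product (0.009195, -0.014308)
  m=+2: Y*=(-0.000254, -0.000711)  Y=(0.351254, -0.029777)  product (-0.000111, -0.000242)
  m=+3: Y*=(0.000009, 0.000002)  Y=(-0.131935, 0.016827)  product (-0.000001, -0.000000)
  m=+4: Y*=(-0.000000, 0.000000)  Y=(0.026515, -0.004528)  product (-0.000000, 0.000000)
Σ over m = (0.041905, 0.000000); ×(4π/9) → (0.058511, 0.000000). Real part: 0.058511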